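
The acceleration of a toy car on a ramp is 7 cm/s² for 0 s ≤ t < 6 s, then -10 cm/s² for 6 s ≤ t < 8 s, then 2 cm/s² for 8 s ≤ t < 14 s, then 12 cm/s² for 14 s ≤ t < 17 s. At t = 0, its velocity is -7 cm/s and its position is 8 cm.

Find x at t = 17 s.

On each constant-a segment, Δv = aΔt and Δx = v₀Δt + ½aΔt²; chain segment to segment.
0–6 s: v starts -7 cm/s; Δx = -7·6 + ½·7·6² = 84 cm; v ends 35 cm/s.
6–8 s: v starts 35 cm/s; Δx = 35·2 + ½·-10·2² = 50 cm; v ends 15 cm/s.
8–14 s: v starts 15 cm/s; Δx = 15·6 + ½·2·6² = 126 cm; v ends 27 cm/s.
14–17 s: v starts 27 cm/s; Δx = 27·3 + ½·12·3² = 135 cm; v ends 63 cm/s.
x(17) = 8 + Σ Δx = 403 cm.

403 cm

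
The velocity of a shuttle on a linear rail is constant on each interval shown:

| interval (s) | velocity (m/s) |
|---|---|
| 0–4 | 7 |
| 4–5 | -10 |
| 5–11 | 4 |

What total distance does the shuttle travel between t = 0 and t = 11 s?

Distance (not displacement) is the total path length: add the absolute areas under v-t.
0–4 s: |7| × 4 = 28 m
4–5 s: |-10| × 1 = 10 m
5–11 s: |4| × 6 = 24 m
Total distance = 62 m

62 m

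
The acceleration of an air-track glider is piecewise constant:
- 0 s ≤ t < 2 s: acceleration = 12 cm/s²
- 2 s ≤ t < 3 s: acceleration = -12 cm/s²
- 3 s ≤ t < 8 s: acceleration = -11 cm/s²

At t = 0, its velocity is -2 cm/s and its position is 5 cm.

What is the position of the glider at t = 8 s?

On each constant-a segment, Δv = aΔt and Δx = v₀Δt + ½aΔt²; chain segment to segment.
0–2 s: v starts -2 cm/s; Δx = -2·2 + ½·12·2² = 20 cm; v ends 22 cm/s.
2–3 s: v starts 22 cm/s; Δx = 22·1 + ½·-12·1² = 16 cm; v ends 10 cm/s.
3–8 s: v starts 10 cm/s; Δx = 10·5 + ½·-11·5² = -87.5 cm; v ends -45 cm/s.
x(8) = 5 + Σ Δx = -46.5 cm.

-46.5 cm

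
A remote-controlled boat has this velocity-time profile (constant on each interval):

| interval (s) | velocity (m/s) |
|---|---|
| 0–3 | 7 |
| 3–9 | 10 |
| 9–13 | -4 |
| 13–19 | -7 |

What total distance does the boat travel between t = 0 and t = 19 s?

139 m

Total distance travelled is ∫|v| dt — sum the magnitudes of each area piece.
0–3 s: |7| × 3 = 21 m
3–9 s: |10| × 6 = 60 m
9–13 s: |-4| × 4 = 16 m
13–19 s: |-7| × 6 = 42 m
Total distance = 139 m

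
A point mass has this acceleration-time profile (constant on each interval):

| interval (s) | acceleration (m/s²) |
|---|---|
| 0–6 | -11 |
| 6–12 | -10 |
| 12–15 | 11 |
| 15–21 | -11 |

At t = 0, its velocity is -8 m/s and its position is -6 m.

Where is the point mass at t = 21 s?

On each constant-a segment, Δv = aΔt and Δx = v₀Δt + ½aΔt²; chain segment to segment.
0–6 s: v starts -8 m/s; Δx = -8·6 + ½·-11·6² = -246 m; v ends -74 m/s.
6–12 s: v starts -74 m/s; Δx = -74·6 + ½·-10·6² = -624 m; v ends -134 m/s.
12–15 s: v starts -134 m/s; Δx = -134·3 + ½·11·3² = -352.5 m; v ends -101 m/s.
15–21 s: v starts -101 m/s; Δx = -101·6 + ½·-11·6² = -804 m; v ends -167 m/s.
x(21) = -6 + Σ Δx = -2032.5 m.

-2032.5 m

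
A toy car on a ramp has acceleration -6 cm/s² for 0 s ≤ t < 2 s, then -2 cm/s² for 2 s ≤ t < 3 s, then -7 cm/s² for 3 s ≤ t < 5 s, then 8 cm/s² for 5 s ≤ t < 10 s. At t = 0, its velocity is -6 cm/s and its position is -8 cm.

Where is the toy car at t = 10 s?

-175 cm

On each constant-a segment, Δv = aΔt and Δx = v₀Δt + ½aΔt²; chain segment to segment.
0–2 s: v starts -6 cm/s; Δx = -6·2 + ½·-6·2² = -24 cm; v ends -18 cm/s.
2–3 s: v starts -18 cm/s; Δx = -18·1 + ½·-2·1² = -19 cm; v ends -20 cm/s.
3–5 s: v starts -20 cm/s; Δx = -20·2 + ½·-7·2² = -54 cm; v ends -34 cm/s.
5–10 s: v starts -34 cm/s; Δx = -34·5 + ½·8·5² = -70 cm; v ends 6 cm/s.
x(10) = -8 + Σ Δx = -175 cm.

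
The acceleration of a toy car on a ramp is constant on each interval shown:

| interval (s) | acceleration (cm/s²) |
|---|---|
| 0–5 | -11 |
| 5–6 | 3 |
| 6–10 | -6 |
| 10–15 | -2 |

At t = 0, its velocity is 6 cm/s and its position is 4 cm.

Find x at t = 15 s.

On each constant-a segment, Δv = aΔt and Δx = v₀Δt + ½aΔt²; chain segment to segment.
0–5 s: v starts 6 cm/s; Δx = 6·5 + ½·-11·5² = -107.5 cm; v ends -49 cm/s.
5–6 s: v starts -49 cm/s; Δx = -49·1 + ½·3·1² = -47.5 cm; v ends -46 cm/s.
6–10 s: v starts -46 cm/s; Δx = -46·4 + ½·-6·4² = -232 cm; v ends -70 cm/s.
10–15 s: v starts -70 cm/s; Δx = -70·5 + ½·-2·5² = -375 cm; v ends -80 cm/s.
x(15) = 4 + Σ Δx = -758 cm.

-758 cm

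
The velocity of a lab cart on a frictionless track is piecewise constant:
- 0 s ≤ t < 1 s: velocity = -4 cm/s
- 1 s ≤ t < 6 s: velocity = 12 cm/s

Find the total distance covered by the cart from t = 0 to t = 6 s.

Distance (not displacement) is the total path length: add the absolute areas under v-t.
0–1 s: |-4| × 1 = 4 cm
1–6 s: |12| × 5 = 60 cm
Total distance = 64 cm

64 cm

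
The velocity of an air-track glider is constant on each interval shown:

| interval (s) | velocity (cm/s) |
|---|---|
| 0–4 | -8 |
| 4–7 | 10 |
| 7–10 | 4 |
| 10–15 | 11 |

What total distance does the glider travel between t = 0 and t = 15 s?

Total distance travelled is ∫|v| dt — sum the magnitudes of each area piece.
0–4 s: |-8| × 4 = 32 cm
4–7 s: |10| × 3 = 30 cm
7–10 s: |4| × 3 = 12 cm
10–15 s: |11| × 5 = 55 cm
Total distance = 129 cm

129 cm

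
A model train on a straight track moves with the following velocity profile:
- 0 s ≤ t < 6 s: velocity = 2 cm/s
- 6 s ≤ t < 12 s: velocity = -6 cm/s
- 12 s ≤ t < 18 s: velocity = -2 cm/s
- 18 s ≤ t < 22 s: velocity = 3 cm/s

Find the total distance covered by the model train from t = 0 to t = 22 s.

72 cm

Total distance travelled is ∫|v| dt — sum the magnitudes of each area piece.
0–6 s: |2| × 6 = 12 cm
6–12 s: |-6| × 6 = 36 cm
12–18 s: |-2| × 6 = 12 cm
18–22 s: |3| × 4 = 12 cm
Total distance = 72 cm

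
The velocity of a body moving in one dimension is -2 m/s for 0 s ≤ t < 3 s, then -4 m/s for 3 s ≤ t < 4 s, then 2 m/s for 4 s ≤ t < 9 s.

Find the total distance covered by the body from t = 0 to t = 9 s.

Total distance travelled is ∫|v| dt — sum the magnitudes of each area piece.
0–3 s: |-2| × 3 = 6 m
3–4 s: |-4| × 1 = 4 m
4–9 s: |2| × 5 = 10 m
Total distance = 20 m

20 m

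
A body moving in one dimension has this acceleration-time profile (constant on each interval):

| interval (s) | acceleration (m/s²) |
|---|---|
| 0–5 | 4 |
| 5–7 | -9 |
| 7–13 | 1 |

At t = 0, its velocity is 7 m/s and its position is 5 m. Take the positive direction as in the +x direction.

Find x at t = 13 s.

On each constant-a segment, Δv = aΔt and Δx = v₀Δt + ½aΔt²; chain segment to segment.
0–5 s: v starts 7 m/s; Δx = 7·5 + ½·4·5² = 85 m; v ends 27 m/s.
5–7 s: v starts 27 m/s; Δx = 27·2 + ½·-9·2² = 36 m; v ends 9 m/s.
7–13 s: v starts 9 m/s; Δx = 9·6 + ½·1·6² = 72 m; v ends 15 m/s.
x(13) = 5 + Σ Δx = 198 m.

198 m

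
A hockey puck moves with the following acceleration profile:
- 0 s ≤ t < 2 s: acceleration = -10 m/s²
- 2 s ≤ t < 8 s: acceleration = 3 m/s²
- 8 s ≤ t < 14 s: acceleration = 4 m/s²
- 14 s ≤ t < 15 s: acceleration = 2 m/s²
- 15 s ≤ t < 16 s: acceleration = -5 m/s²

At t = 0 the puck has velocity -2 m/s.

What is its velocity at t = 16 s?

Δv equals the area under the a-t graph; then v = v₀ + Δv.
0–2 s: -10 × 2 = -20 m/s
2–8 s: 3 × 6 = 18 m/s
8–14 s: 4 × 6 = 24 m/s
14–15 s: 2 × 1 = 2 m/s
15–16 s: -5 × 1 = -5 m/s
Δv = 19 m/s, so v(16) = -2 + (19) = 17 m/s.

17 m/s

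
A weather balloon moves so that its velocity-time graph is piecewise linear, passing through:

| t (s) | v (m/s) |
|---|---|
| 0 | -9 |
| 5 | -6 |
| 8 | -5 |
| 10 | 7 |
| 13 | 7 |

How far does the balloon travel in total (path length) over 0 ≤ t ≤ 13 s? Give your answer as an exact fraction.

487/6 m

Total distance travelled is ∫|v| dt — sum the magnitudes of each area piece.
0–5 s: |½(-9 + -6)(5)| = 37.5 m
5–8 s: |½(-6 + -5)(3)| = 16.5 m
8–10 s: v = 0 at t = 53/6 s; triangle areas 25/12 + 49/12 = 37/6 m
10–13 s: |7| × 3 = 21 m
Total distance = 487/6 m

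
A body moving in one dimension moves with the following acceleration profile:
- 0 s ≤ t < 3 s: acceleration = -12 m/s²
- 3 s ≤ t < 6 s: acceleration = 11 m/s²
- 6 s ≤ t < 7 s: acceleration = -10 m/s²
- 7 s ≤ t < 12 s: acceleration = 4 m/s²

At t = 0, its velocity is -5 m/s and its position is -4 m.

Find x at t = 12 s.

On each constant-a segment, Δv = aΔt and Δx = v₀Δt + ½aΔt²; chain segment to segment.
0–3 s: v starts -5 m/s; Δx = -5·3 + ½·-12·3² = -69 m; v ends -41 m/s.
3–6 s: v starts -41 m/s; Δx = -41·3 + ½·11·3² = -73.5 m; v ends -8 m/s.
6–7 s: v starts -8 m/s; Δx = -8·1 + ½·-10·1² = -13 m; v ends -18 m/s.
7–12 s: v starts -18 m/s; Δx = -18·5 + ½·4·5² = -40 m; v ends 2 m/s.
x(12) = -4 + Σ Δx = -199.5 m.

-199.5 m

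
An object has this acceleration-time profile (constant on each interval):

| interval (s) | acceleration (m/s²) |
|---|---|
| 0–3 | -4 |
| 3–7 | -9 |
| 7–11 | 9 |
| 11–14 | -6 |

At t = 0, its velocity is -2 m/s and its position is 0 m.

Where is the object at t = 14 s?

On each constant-a segment, Δv = aΔt and Δx = v₀Δt + ½aΔt²; chain segment to segment.
0–3 s: v starts -2 m/s; Δx = -2·3 + ½·-4·3² = -24 m; v ends -14 m/s.
3–7 s: v starts -14 m/s; Δx = -14·4 + ½·-9·4² = -128 m; v ends -50 m/s.
7–11 s: v starts -50 m/s; Δx = -50·4 + ½·9·4² = -128 m; v ends -14 m/s.
11–14 s: v starts -14 m/s; Δx = -14·3 + ½·-6·3² = -69 m; v ends -32 m/s.
x(14) = 0 + Σ Δx = -349 m.

-349 m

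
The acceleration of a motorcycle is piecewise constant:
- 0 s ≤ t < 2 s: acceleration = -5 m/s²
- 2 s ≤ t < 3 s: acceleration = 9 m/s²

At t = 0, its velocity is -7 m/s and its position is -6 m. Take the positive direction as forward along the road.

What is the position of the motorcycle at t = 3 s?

On each constant-a segment, Δv = aΔt and Δx = v₀Δt + ½aΔt²; chain segment to segment.
0–2 s: v starts -7 m/s; Δx = -7·2 + ½·-5·2² = -24 m; v ends -17 m/s.
2–3 s: v starts -17 m/s; Δx = -17·1 + ½·9·1² = -12.5 m; v ends -8 m/s.
x(3) = -6 + Σ Δx = -42.5 m.

-42.5 m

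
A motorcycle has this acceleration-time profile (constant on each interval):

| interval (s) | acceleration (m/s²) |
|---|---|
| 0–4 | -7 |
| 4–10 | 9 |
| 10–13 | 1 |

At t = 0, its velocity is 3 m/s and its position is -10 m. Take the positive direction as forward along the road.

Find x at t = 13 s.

49.5 m

On each constant-a segment, Δv = aΔt and Δx = v₀Δt + ½aΔt²; chain segment to segment.
0–4 s: v starts 3 m/s; Δx = 3·4 + ½·-7·4² = -44 m; v ends -25 m/s.
4–10 s: v starts -25 m/s; Δx = -25·6 + ½·9·6² = 12 m; v ends 29 m/s.
10–13 s: v starts 29 m/s; Δx = 29·3 + ½·1·3² = 91.5 m; v ends 32 m/s.
x(13) = -10 + Σ Δx = 49.5 m.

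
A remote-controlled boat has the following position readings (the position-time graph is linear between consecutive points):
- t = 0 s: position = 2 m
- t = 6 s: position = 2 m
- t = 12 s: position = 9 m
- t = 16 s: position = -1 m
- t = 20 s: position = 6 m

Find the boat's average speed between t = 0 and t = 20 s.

Average speed = (total path length)/(elapsed time); on a piecewise-linear x-t graph the path length is Σ|Δx|.
0–6 s: |Δx| = |2 − 2| = 0 m
6–12 s: |Δx| = |9 − 2| = 7 m
12–16 s: |Δx| = |-1 − 9| = 10 m
16–20 s: |Δx| = |6 − -1| = 7 m
Total path = 24 m; average speed = 24/20 = 1.2 m/s.

1.2 m/s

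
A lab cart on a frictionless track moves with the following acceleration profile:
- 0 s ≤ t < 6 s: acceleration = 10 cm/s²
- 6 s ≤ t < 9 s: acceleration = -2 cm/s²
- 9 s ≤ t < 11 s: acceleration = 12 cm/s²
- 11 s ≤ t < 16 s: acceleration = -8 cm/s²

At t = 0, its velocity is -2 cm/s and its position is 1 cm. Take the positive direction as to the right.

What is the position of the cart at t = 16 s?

On each constant-a segment, Δv = aΔt and Δx = v₀Δt + ½aΔt²; chain segment to segment.
0–6 s: v starts -2 cm/s; Δx = -2·6 + ½·10·6² = 168 cm; v ends 58 cm/s.
6–9 s: v starts 58 cm/s; Δx = 58·3 + ½·-2·3² = 165 cm; v ends 52 cm/s.
9–11 s: v starts 52 cm/s; Δx = 52·2 + ½·12·2² = 128 cm; v ends 76 cm/s.
11–16 s: v starts 76 cm/s; Δx = 76·5 + ½·-8·5² = 280 cm; v ends 36 cm/s.
x(16) = 1 + Σ Δx = 742 cm.

742 cm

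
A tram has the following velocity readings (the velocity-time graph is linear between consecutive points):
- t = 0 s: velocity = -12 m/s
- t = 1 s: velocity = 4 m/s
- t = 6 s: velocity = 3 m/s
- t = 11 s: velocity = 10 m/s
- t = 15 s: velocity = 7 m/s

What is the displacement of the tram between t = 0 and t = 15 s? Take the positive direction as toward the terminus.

Net displacement equals the area under the velocity-time graph (areas below the axis count negative).
0–1 s: ½(-12 + 4)(1) = -4 m
1–6 s: ½(4 + 3)(5) = 17.5 m
6–11 s: ½(3 + 10)(5) = 32.5 m
11–15 s: ½(10 + 7)(4) = 34 m
Net displacement = 80 m

80 m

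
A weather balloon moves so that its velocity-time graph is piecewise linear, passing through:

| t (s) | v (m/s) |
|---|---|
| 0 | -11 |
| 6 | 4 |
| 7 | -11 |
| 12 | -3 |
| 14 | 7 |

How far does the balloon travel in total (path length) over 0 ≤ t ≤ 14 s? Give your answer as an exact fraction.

Distance (not displacement) is the total path length: add the absolute areas under v-t.
0–6 s: v = 0 at t = 4.4 s; triangle areas 24.2 + 3.2 = 27.4 m
6–7 s: v = 0 at t = 94/15 s; triangle areas 8/15 + 121/30 = 137/30 m
7–12 s: |½(-11 + -3)(5)| = 35 m
12–14 s: v = 0 at t = 12.6 s; triangle areas 0.9 + 4.9 = 5.8 m
Total distance = 2183/30 m

2183/30 m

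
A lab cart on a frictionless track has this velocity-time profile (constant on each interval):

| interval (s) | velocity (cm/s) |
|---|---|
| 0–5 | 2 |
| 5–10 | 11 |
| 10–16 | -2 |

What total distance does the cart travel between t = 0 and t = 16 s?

77 cm

Distance (not displacement) is the total path length: add the absolute areas under v-t.
0–5 s: |2| × 5 = 10 cm
5–10 s: |11| × 5 = 55 cm
10–16 s: |-2| × 6 = 12 cm
Total distance = 77 cm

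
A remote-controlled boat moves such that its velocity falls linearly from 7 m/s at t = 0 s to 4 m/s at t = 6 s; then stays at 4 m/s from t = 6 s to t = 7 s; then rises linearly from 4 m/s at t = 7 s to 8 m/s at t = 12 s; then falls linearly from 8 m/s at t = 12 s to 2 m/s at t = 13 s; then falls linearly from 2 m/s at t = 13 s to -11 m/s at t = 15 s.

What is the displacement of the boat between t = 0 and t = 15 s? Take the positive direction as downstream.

Displacement is the signed area under the v-t curve.
0–6 s: ½(7 + 4)(6) = 33 m
6–7 s: 4 × 1 = 4 m
7–12 s: ½(4 + 8)(5) = 30 m
12–13 s: ½(8 + 2)(1) = 5 m
13–15 s: ½(2 + -11)(2) = -9 m
Net displacement = 63 m

63 m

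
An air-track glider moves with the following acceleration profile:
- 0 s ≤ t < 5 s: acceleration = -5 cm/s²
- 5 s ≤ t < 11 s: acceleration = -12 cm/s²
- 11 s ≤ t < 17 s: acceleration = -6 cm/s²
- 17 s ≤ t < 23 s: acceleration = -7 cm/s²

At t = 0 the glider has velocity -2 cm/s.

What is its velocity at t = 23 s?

-177 cm/s

Δv equals the area under the a-t graph; then v = v₀ + Δv.
0–5 s: -5 × 5 = -25 cm/s
5–11 s: -12 × 6 = -72 cm/s
11–17 s: -6 × 6 = -36 cm/s
17–23 s: -7 × 6 = -42 cm/s
Δv = -175 cm/s, so v(23) = -2 + (-175) = -177 cm/s.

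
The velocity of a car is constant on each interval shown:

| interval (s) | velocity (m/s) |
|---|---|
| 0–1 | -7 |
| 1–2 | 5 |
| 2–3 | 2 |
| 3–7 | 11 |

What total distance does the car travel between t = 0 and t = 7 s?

Distance (not displacement) is the total path length: add the absolute areas under v-t.
0–1 s: |-7| × 1 = 7 m
1–2 s: |5| × 1 = 5 m
2–3 s: |2| × 1 = 2 m
3–7 s: |11| × 4 = 44 m
Total distance = 58 m

58 m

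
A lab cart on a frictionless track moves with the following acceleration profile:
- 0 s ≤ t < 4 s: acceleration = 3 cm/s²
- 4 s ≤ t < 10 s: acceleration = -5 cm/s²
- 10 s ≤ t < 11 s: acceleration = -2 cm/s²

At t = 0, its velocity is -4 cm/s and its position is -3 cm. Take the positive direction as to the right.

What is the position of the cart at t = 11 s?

-60 cm

On each constant-a segment, Δv = aΔt and Δx = v₀Δt + ½aΔt²; chain segment to segment.
0–4 s: v starts -4 cm/s; Δx = -4·4 + ½·3·4² = 8 cm; v ends 8 cm/s.
4–10 s: v starts 8 cm/s; Δx = 8·6 + ½·-5·6² = -42 cm; v ends -22 cm/s.
10–11 s: v starts -22 cm/s; Δx = -22·1 + ½·-2·1² = -23 cm; v ends -24 cm/s.
x(11) = -3 + Σ Δx = -60 cm.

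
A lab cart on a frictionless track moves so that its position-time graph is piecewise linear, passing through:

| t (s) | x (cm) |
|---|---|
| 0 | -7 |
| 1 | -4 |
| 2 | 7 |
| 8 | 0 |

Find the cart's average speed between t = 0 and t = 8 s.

2.625 cm/s

Average speed = (total path length)/(elapsed time); on a piecewise-linear x-t graph the path length is Σ|Δx|.
0–1 s: |Δx| = |-4 − -7| = 3 cm
1–2 s: |Δx| = |7 − -4| = 11 cm
2–8 s: |Δx| = |0 − 7| = 7 cm
Total path = 21 cm; average speed = 21/8 = 2.625 cm/s.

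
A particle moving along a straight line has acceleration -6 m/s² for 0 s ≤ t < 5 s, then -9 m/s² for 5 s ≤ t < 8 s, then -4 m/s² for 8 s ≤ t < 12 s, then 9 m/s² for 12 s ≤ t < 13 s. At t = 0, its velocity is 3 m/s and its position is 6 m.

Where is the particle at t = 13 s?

-489 m

On each constant-a segment, Δv = aΔt and Δx = v₀Δt + ½aΔt²; chain segment to segment.
0–5 s: v starts 3 m/s; Δx = 3·5 + ½·-6·5² = -60 m; v ends -27 m/s.
5–8 s: v starts -27 m/s; Δx = -27·3 + ½·-9·3² = -121.5 m; v ends -54 m/s.
8–12 s: v starts -54 m/s; Δx = -54·4 + ½·-4·4² = -248 m; v ends -70 m/s.
12–13 s: v starts -70 m/s; Δx = -70·1 + ½·9·1² = -65.5 m; v ends -61 m/s.
x(13) = 6 + Σ Δx = -489 m.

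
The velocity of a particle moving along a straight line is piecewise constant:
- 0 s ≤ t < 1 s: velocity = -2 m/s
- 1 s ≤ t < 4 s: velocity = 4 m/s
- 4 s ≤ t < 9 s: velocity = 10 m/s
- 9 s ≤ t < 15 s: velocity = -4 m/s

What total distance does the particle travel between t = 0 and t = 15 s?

Total distance travelled is ∫|v| dt — sum the magnitudes of each area piece.
0–1 s: |-2| × 1 = 2 m
1–4 s: |4| × 3 = 12 m
4–9 s: |10| × 5 = 50 m
9–15 s: |-4| × 6 = 24 m
Total distance = 88 m

88 m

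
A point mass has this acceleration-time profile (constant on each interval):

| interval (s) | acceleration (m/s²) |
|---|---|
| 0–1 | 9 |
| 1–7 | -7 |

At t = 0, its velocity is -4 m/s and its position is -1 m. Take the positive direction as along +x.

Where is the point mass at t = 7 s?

On each constant-a segment, Δv = aΔt and Δx = v₀Δt + ½aΔt²; chain segment to segment.
0–1 s: v starts -4 m/s; Δx = -4·1 + ½·9·1² = 0.5 m; v ends 5 m/s.
1–7 s: v starts 5 m/s; Δx = 5·6 + ½·-7·6² = -96 m; v ends -37 m/s.
x(7) = -1 + Σ Δx = -96.5 m.

-96.5 m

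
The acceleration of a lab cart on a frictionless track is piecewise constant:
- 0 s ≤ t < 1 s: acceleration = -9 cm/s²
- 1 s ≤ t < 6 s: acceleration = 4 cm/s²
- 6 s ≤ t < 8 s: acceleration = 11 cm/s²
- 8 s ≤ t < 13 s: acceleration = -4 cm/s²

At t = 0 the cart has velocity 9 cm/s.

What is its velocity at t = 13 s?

22 cm/s

Δv equals the area under the a-t graph; then v = v₀ + Δv.
0–1 s: -9 × 1 = -9 cm/s
1–6 s: 4 × 5 = 20 cm/s
6–8 s: 11 × 2 = 22 cm/s
8–13 s: -4 × 5 = -20 cm/s
Δv = 13 cm/s, so v(13) = 9 + (13) = 22 cm/s.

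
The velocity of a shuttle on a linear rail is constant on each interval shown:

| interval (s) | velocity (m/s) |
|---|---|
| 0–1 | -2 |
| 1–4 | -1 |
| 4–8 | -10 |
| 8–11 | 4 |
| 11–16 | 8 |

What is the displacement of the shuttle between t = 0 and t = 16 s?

Net displacement equals the area under the velocity-time graph (areas below the axis count negative).
0–1 s: -2 × 1 = -2 m
1–4 s: -1 × 3 = -3 m
4–8 s: -10 × 4 = -40 m
8–11 s: 4 × 3 = 12 m
11–16 s: 8 × 5 = 40 m
Net displacement = 7 m

7 m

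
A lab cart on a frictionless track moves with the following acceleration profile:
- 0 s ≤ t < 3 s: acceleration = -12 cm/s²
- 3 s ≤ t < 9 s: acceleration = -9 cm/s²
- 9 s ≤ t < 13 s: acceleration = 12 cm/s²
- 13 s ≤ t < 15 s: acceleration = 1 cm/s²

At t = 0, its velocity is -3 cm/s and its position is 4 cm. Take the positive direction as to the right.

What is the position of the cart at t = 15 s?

On each constant-a segment, Δv = aΔt and Δx = v₀Δt + ½aΔt²; chain segment to segment.
0–3 s: v starts -3 cm/s; Δx = -3·3 + ½·-12·3² = -63 cm; v ends -39 cm/s.
3–9 s: v starts -39 cm/s; Δx = -39·6 + ½·-9·6² = -396 cm; v ends -93 cm/s.
9–13 s: v starts -93 cm/s; Δx = -93·4 + ½·12·4² = -276 cm; v ends -45 cm/s.
13–15 s: v starts -45 cm/s; Δx = -45·2 + ½·1·2² = -88 cm; v ends -43 cm/s.
x(15) = 4 + Σ Δx = -819 cm.

-819 cm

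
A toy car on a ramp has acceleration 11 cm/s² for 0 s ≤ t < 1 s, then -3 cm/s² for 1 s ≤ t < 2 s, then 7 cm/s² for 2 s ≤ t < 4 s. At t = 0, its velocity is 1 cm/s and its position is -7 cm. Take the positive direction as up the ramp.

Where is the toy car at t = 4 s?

On each constant-a segment, Δv = aΔt and Δx = v₀Δt + ½aΔt²; chain segment to segment.
0–1 s: v starts 1 cm/s; Δx = 1·1 + ½·11·1² = 6.5 cm; v ends 12 cm/s.
1–2 s: v starts 12 cm/s; Δx = 12·1 + ½·-3·1² = 10.5 cm; v ends 9 cm/s.
2–4 s: v starts 9 cm/s; Δx = 9·2 + ½·7·2² = 32 cm; v ends 23 cm/s.
x(4) = -7 + Σ Δx = 42 cm.

42 cm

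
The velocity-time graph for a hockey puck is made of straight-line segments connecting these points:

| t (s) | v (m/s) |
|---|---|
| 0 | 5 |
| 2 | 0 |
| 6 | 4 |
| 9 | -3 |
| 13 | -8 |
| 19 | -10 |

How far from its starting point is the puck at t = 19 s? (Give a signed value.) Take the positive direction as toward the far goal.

-61.5 m

Displacement is the signed area under the v-t curve.
0–2 s: ½(5 + 0)(2) = 5 m
2–6 s: ½(0 + 4)(4) = 8 m
6–9 s: ½(4 + -3)(3) = 1.5 m
9–13 s: ½(-3 + -8)(4) = -22 m
13–19 s: ½(-8 + -10)(6) = -54 m
Net displacement = -61.5 m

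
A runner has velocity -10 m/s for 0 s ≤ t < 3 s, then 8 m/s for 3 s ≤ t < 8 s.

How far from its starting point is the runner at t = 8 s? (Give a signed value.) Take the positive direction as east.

10 m

Displacement is the signed area under the v-t curve.
0–3 s: -10 × 3 = -30 m
3–8 s: 8 × 5 = 40 m
Net displacement = 10 m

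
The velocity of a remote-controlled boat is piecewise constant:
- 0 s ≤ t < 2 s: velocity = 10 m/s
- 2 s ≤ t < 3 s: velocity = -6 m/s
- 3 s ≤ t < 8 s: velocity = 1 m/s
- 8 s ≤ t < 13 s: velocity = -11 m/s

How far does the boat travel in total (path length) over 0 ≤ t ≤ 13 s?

86 m

Distance (not displacement) is the total path length: add the absolute areas under v-t.
0–2 s: |10| × 2 = 20 m
2–3 s: |-6| × 1 = 6 m
3–8 s: |1| × 5 = 5 m
8–13 s: |-11| × 5 = 55 m
Total distance = 86 m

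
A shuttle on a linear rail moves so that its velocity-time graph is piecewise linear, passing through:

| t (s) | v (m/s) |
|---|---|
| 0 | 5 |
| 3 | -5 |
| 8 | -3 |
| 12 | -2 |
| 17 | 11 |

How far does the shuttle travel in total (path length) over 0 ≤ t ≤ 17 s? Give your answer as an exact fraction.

800/13 m

Distance (not displacement) is the total path length: add the absolute areas under v-t.
0–3 s: v = 0 at t = 1.5 s; triangle areas 3.75 + 3.75 = 7.5 m
3–8 s: |½(-5 + -3)(5)| = 20 m
8–12 s: |½(-3 + -2)(4)| = 10 m
12–17 s: v = 0 at t = 166/13 s; triangle areas 10/13 + 605/26 = 625/26 m
Total distance = 800/13 m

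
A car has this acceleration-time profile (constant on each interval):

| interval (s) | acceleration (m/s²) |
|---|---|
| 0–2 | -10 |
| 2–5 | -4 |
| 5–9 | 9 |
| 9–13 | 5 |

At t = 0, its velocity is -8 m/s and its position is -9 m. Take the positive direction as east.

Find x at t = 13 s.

-211 m

On each constant-a segment, Δv = aΔt and Δx = v₀Δt + ½aΔt²; chain segment to segment.
0–2 s: v starts -8 m/s; Δx = -8·2 + ½·-10·2² = -36 m; v ends -28 m/s.
2–5 s: v starts -28 m/s; Δx = -28·3 + ½·-4·3² = -102 m; v ends -40 m/s.
5–9 s: v starts -40 m/s; Δx = -40·4 + ½·9·4² = -88 m; v ends -4 m/s.
9–13 s: v starts -4 m/s; Δx = -4·4 + ½·5·4² = 24 m; v ends 16 m/s.
x(13) = -9 + Σ Δx = -211 m.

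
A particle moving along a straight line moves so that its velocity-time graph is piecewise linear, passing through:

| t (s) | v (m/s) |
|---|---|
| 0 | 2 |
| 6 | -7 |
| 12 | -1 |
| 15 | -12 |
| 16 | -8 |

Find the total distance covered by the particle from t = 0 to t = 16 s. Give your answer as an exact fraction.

427/6 m

Distance (not displacement) is the total path length: add the absolute areas under v-t.
0–6 s: v = 0 at t = 4/3 s; triangle areas 4/3 + 49/3 = 53/3 m
6–12 s: |½(-7 + -1)(6)| = 24 m
12–15 s: |½(-1 + -12)(3)| = 19.5 m
15–16 s: |½(-12 + -8)(1)| = 10 m
Total distance = 427/6 m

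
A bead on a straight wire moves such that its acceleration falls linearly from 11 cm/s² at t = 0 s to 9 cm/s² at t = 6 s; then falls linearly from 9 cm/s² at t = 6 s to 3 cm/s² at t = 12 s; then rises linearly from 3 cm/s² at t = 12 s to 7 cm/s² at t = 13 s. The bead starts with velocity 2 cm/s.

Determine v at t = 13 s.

Δv equals the area under the a-t graph; then v = v₀ + Δv.
0–6 s: ½(11 + 9)(6) = 60 cm/s
6–12 s: ½(9 + 3)(6) = 36 cm/s
12–13 s: ½(3 + 7)(1) = 5 cm/s
Δv = 101 cm/s, so v(13) = 2 + (101) = 103 cm/s.

103 cm/s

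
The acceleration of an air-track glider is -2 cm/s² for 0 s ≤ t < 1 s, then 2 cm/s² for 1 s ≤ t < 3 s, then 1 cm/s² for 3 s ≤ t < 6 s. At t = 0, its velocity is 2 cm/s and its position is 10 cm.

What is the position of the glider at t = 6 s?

31.5 cm

On each constant-a segment, Δv = aΔt and Δx = v₀Δt + ½aΔt²; chain segment to segment.
0–1 s: v starts 2 cm/s; Δx = 2·1 + ½·-2·1² = 1 cm; v ends 0 cm/s.
1–3 s: v starts 0 cm/s; Δx = 0·2 + ½·2·2² = 4 cm; v ends 4 cm/s.
3–6 s: v starts 4 cm/s; Δx = 4·3 + ½·1·3² = 16.5 cm; v ends 7 cm/s.
x(6) = 10 + Σ Δx = 31.5 cm.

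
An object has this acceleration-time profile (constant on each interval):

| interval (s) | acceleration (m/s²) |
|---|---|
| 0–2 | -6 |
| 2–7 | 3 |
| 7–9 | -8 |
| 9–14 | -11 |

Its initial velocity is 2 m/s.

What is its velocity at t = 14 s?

-66 m/s

Δv equals the area under the a-t graph; then v = v₀ + Δv.
0–2 s: -6 × 2 = -12 m/s
2–7 s: 3 × 5 = 15 m/s
7–9 s: -8 × 2 = -16 m/s
9–14 s: -11 × 5 = -55 m/s
Δv = -68 m/s, so v(14) = 2 + (-68) = -66 m/s.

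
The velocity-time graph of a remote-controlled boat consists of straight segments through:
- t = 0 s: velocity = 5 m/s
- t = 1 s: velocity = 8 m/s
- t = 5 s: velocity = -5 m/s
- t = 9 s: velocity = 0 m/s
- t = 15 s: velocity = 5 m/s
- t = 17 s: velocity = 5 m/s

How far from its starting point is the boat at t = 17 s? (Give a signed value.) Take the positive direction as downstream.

27.5 m

Net displacement equals the area under the velocity-time graph (areas below the axis count negative).
0–1 s: ½(5 + 8)(1) = 6.5 m
1–5 s: ½(8 + -5)(4) = 6 m
5–9 s: ½(-5 + 0)(4) = -10 m
9–15 s: ½(0 + 5)(6) = 15 m
15–17 s: 5 × 2 = 10 m
Net displacement = 27.5 m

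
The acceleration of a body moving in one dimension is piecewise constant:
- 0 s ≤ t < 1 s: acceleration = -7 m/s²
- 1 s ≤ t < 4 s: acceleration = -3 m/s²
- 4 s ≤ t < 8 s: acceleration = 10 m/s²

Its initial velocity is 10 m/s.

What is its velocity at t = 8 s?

Δv equals the area under the a-t graph; then v = v₀ + Δv.
0–1 s: -7 × 1 = -7 m/s
1–4 s: -3 × 3 = -9 m/s
4–8 s: 10 × 4 = 40 m/s
Δv = 24 m/s, so v(8) = 10 + (24) = 34 m/s.

34 m/s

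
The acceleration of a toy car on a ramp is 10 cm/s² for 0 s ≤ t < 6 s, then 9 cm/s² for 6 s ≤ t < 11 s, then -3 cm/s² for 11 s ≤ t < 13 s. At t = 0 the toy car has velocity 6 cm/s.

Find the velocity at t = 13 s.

Δv equals the area under the a-t graph; then v = v₀ + Δv.
0–6 s: 10 × 6 = 60 cm/s
6–11 s: 9 × 5 = 45 cm/s
11–13 s: -3 × 2 = -6 cm/s
Δv = 99 cm/s, so v(13) = 6 + (99) = 105 cm/s.

105 cm/s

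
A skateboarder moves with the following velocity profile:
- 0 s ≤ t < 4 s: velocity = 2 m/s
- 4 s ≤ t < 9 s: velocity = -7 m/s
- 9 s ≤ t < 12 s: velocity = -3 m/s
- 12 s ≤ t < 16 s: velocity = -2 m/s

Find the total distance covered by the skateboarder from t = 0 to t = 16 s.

60 m

Distance (not displacement) is the total path length: add the absolute areas under v-t.
0–4 s: |2| × 4 = 8 m
4–9 s: |-7| × 5 = 35 m
9–12 s: |-3| × 3 = 9 m
12–16 s: |-2| × 4 = 8 m
Total distance = 60 m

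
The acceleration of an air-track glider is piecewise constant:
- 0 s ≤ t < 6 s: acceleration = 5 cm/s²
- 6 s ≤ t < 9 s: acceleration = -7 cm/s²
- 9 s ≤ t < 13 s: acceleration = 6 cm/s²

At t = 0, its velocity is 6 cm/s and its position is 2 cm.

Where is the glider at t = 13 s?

On each constant-a segment, Δv = aΔt and Δx = v₀Δt + ½aΔt²; chain segment to segment.
0–6 s: v starts 6 cm/s; Δx = 6·6 + ½·5·6² = 126 cm; v ends 36 cm/s.
6–9 s: v starts 36 cm/s; Δx = 36·3 + ½·-7·3² = 76.5 cm; v ends 15 cm/s.
9–13 s: v starts 15 cm/s; Δx = 15·4 + ½·6·4² = 108 cm; v ends 39 cm/s.
x(13) = 2 + Σ Δx = 312.5 cm.

312.5 cm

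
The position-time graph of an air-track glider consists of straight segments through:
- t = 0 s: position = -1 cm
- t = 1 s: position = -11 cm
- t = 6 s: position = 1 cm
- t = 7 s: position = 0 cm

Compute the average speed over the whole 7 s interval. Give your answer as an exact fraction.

23/7 cm/s

Average speed = (total path length)/(elapsed time); on a piecewise-linear x-t graph the path length is Σ|Δx|.
0–1 s: |Δx| = |-11 − -1| = 10 cm
1–6 s: |Δx| = |1 − -11| = 12 cm
6–7 s: |Δx| = |0 − 1| = 1 cm
Total path = 23 cm; average speed = 23/7 = 23/7 cm/s.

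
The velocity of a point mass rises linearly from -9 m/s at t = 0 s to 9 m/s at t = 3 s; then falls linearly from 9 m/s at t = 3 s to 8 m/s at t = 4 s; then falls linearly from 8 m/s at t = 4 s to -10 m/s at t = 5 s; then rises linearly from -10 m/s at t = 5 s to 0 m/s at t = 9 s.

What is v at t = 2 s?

3 m/s

On 0–3 s the graph is linear from -9 to 9 m/s: v(2) = -9 + (9 − -9)·(2 − 0)/(3 − 0) = 3 m/s.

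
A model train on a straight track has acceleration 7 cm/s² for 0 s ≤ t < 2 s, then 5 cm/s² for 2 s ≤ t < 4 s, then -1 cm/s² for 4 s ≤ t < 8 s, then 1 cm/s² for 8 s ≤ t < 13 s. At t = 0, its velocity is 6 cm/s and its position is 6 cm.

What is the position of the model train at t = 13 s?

On each constant-a segment, Δv = aΔt and Δx = v₀Δt + ½aΔt²; chain segment to segment.
0–2 s: v starts 6 cm/s; Δx = 6·2 + ½·7·2² = 26 cm; v ends 20 cm/s.
2–4 s: v starts 20 cm/s; Δx = 20·2 + ½·5·2² = 50 cm; v ends 30 cm/s.
4–8 s: v starts 30 cm/s; Δx = 30·4 + ½·-1·4² = 112 cm; v ends 26 cm/s.
8–13 s: v starts 26 cm/s; Δx = 26·5 + ½·1·5² = 142.5 cm; v ends 31 cm/s.
x(13) = 6 + Σ Δx = 336.5 cm.

336.5 cm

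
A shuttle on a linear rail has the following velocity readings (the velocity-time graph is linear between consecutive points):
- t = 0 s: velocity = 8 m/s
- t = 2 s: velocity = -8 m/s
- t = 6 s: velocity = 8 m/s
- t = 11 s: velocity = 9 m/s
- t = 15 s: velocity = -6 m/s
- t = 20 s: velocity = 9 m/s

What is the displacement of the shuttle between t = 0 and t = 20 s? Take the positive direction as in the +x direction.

Displacement is the signed area under the v-t curve.
0–2 s: ½(8 + -8)(2) = 0 m
2–6 s: ½(-8 + 8)(4) = 0 m
6–11 s: ½(8 + 9)(5) = 42.5 m
11–15 s: ½(9 + -6)(4) = 6 m
15–20 s: ½(-6 + 9)(5) = 7.5 m
Net displacement = 56 m

56 m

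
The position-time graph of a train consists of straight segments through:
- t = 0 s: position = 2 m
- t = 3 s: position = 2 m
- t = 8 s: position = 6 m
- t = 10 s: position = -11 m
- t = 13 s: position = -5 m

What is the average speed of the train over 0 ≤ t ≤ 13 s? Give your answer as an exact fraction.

Average speed = (total path length)/(elapsed time); on a piecewise-linear x-t graph the path length is Σ|Δx|.
0–3 s: |Δx| = |2 − 2| = 0 m
3–8 s: |Δx| = |6 − 2| = 4 m
8–10 s: |Δx| = |-11 − 6| = 17 m
10–13 s: |Δx| = |-5 − -11| = 6 m
Total path = 27 m; average speed = 27/13 = 27/13 m/s.

27/13 m/s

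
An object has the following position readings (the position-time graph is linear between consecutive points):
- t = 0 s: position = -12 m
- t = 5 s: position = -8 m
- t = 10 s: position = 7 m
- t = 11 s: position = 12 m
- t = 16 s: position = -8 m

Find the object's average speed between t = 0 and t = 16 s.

Average speed = (total path length)/(elapsed time); on a piecewise-linear x-t graph the path length is Σ|Δx|.
0–5 s: |Δx| = |-8 − -12| = 4 m
5–10 s: |Δx| = |7 − -8| = 15 m
10–11 s: |Δx| = |12 − 7| = 5 m
11–16 s: |Δx| = |-8 − 12| = 20 m
Total path = 44 m; average speed = 44/16 = 2.75 m/s.

2.75 m/s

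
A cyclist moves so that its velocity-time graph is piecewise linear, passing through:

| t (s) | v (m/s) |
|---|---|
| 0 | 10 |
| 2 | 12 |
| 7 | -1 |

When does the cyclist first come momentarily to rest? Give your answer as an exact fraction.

t = 86/13 s

v changes sign on 2–7 s (from 12 to -1); the graph is linear there, so v = 0 at t = 2 + (-12)·(7 − 2)/(-1 − 12) = 86/13 s.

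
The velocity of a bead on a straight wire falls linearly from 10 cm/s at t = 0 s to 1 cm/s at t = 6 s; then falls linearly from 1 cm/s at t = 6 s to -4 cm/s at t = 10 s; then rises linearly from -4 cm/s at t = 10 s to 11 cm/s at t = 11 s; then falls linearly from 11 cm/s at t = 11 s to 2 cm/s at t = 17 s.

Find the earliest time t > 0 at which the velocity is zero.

t = 6.8 s

v changes sign on 6–10 s (from 1 to -4); the graph is linear there, so v = 0 at t = 6 + (-1)·(10 − 6)/(-4 − 1) = 6.8 s.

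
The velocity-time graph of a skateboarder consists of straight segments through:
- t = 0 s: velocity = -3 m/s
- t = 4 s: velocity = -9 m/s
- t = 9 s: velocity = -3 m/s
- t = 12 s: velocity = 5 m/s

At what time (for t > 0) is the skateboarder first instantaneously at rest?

t = 10.125 s

v changes sign on 9–12 s (from -3 to 5); the graph is linear there, so v = 0 at t = 9 + (3)·(12 − 9)/(5 − -3) = 10.125 s.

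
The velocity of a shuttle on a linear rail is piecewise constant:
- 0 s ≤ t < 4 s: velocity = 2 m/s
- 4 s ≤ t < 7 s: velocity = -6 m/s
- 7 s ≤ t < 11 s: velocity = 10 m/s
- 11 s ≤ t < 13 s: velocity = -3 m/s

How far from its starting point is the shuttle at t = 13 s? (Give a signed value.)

Net displacement equals the area under the velocity-time graph (areas below the axis count negative).
0–4 s: 2 × 4 = 8 m
4–7 s: -6 × 3 = -18 m
7–11 s: 10 × 4 = 40 m
11–13 s: -3 × 2 = -6 m
Net displacement = 24 m

24 m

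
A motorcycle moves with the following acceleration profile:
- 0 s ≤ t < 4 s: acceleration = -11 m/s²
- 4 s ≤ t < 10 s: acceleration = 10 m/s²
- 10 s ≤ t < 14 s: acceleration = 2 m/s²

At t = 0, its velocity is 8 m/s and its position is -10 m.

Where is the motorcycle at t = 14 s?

On each constant-a segment, Δv = aΔt and Δx = v₀Δt + ½aΔt²; chain segment to segment.
0–4 s: v starts 8 m/s; Δx = 8·4 + ½·-11·4² = -56 m; v ends -36 m/s.
4–10 s: v starts -36 m/s; Δx = -36·6 + ½·10·6² = -36 m; v ends 24 m/s.
10–14 s: v starts 24 m/s; Δx = 24·4 + ½·2·4² = 112 m; v ends 32 m/s.
x(14) = -10 + Σ Δx = 10 m.

10 m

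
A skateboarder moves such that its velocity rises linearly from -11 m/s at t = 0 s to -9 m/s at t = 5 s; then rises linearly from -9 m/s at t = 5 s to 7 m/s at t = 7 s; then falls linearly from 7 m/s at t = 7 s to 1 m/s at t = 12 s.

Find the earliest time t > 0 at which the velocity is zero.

v changes sign on 5–7 s (from -9 to 7); the graph is linear there, so v = 0 at t = 5 + (9)·(7 − 5)/(7 − -9) = 6.125 s.

t = 6.125 s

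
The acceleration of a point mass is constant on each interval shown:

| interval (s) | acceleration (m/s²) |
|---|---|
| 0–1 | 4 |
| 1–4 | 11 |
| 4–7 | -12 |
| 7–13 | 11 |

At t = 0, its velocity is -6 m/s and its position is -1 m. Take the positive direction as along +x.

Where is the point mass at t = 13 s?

On each constant-a segment, Δv = aΔt and Δx = v₀Δt + ½aΔt²; chain segment to segment.
0–1 s: v starts -6 m/s; Δx = -6·1 + ½·4·1² = -4 m; v ends -2 m/s.
1–4 s: v starts -2 m/s; Δx = -2·3 + ½·11·3² = 43.5 m; v ends 31 m/s.
4–7 s: v starts 31 m/s; Δx = 31·3 + ½·-12·3² = 39 m; v ends -5 m/s.
7–13 s: v starts -5 m/s; Δx = -5·6 + ½·11·6² = 168 m; v ends 61 m/s.
x(13) = -1 + Σ Δx = 245.5 m.

245.5 m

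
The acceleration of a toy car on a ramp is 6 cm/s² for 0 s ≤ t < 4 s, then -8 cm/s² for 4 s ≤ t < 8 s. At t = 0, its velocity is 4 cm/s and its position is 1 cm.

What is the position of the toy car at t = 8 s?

On each constant-a segment, Δv = aΔt and Δx = v₀Δt + ½aΔt²; chain segment to segment.
0–4 s: v starts 4 cm/s; Δx = 4·4 + ½·6·4² = 64 cm; v ends 28 cm/s.
4–8 s: v starts 28 cm/s; Δx = 28·4 + ½·-8·4² = 48 cm; v ends -4 cm/s.
x(8) = 1 + Σ Δx = 113 cm.

113 cm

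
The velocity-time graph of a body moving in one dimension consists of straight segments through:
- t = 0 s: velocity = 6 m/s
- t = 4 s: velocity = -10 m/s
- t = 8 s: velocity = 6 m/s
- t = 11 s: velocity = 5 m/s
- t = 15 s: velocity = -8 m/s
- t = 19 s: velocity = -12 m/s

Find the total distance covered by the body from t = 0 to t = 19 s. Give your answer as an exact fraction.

2709/26 m

Total distance travelled is ∫|v| dt — sum the magnitudes of each area piece.
0–4 s: v = 0 at t = 1.5 s; triangle areas 4.5 + 12.5 = 17 m
4–8 s: v = 0 at t = 6.5 s; triangle areas 12.5 + 4.5 = 17 m
8–11 s: |½(6 + 5)(3)| = 16.5 m
11–15 s: v = 0 at t = 163/13 s; triangle areas 50/13 + 128/13 = 178/13 m
15–19 s: |½(-8 + -12)(4)| = 40 m
Total distance = 2709/26 m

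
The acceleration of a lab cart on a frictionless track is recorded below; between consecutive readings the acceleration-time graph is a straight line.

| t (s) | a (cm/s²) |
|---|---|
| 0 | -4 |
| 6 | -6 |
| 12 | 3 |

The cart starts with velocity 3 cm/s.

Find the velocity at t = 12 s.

Δv equals the area under the a-t graph; then v = v₀ + Δv.
0–6 s: ½(-4 + -6)(6) = -30 cm/s
6–12 s: ½(-6 + 3)(6) = -9 cm/s
Δv = -39 cm/s, so v(12) = 3 + (-39) = -36 cm/s.

-36 cm/s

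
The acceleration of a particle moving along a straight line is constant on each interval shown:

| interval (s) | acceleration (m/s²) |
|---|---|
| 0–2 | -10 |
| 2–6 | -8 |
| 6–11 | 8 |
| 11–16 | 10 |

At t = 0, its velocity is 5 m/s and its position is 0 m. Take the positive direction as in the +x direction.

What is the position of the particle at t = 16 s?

On each constant-a segment, Δv = aΔt and Δx = v₀Δt + ½aΔt²; chain segment to segment.
0–2 s: v starts 5 m/s; Δx = 5·2 + ½·-10·2² = -10 m; v ends -15 m/s.
2–6 s: v starts -15 m/s; Δx = -15·4 + ½·-8·4² = -124 m; v ends -47 m/s.
6–11 s: v starts -47 m/s; Δx = -47·5 + ½·8·5² = -135 m; v ends -7 m/s.
11–16 s: v starts -7 m/s; Δx = -7·5 + ½·10·5² = 90 m; v ends 43 m/s.
x(16) = 0 + Σ Δx = -179 m.

-179 m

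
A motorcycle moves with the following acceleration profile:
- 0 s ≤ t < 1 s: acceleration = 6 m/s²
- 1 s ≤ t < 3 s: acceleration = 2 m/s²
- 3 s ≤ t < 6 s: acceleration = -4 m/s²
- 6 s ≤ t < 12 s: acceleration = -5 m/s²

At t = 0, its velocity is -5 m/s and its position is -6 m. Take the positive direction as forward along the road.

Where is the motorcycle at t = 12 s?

On each constant-a segment, Δv = aΔt and Δx = v₀Δt + ½aΔt²; chain segment to segment.
0–1 s: v starts -5 m/s; Δx = -5·1 + ½·6·1² = -2 m; v ends 1 m/s.
1–3 s: v starts 1 m/s; Δx = 1·2 + ½·2·2² = 6 m; v ends 5 m/s.
3–6 s: v starts 5 m/s; Δx = 5·3 + ½·-4·3² = -3 m; v ends -7 m/s.
6–12 s: v starts -7 m/s; Δx = -7·6 + ½·-5·6² = -132 m; v ends -37 m/s.
x(12) = -6 + Σ Δx = -137 m.

-137 m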